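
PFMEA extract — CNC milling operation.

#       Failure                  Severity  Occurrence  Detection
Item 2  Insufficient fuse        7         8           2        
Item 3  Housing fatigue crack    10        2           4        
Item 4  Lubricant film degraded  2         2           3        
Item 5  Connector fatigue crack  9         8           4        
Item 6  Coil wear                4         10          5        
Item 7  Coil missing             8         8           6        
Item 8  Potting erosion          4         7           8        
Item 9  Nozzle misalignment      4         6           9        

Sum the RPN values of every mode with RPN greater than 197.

1312

RPN = Severity × Occurrence × Detection:
  Item 2: 7 × 8 × 2 = 112
  Item 3: 10 × 2 × 4 = 80
  Item 4: 2 × 2 × 3 = 12
  Item 5: 9 × 8 × 4 = 288
  Item 6: 4 × 10 × 5 = 200
  Item 7: 8 × 8 × 6 = 384
  Item 8: 4 × 7 × 8 = 224
  Item 9: 4 × 6 × 9 = 216
RPN > 197: Item 5 (288), Item 6 (200), Item 7 (384), Item 8 (224), Item 9 (216).
Sum: 288 + 200 + 384 + 224 + 216 = 1312.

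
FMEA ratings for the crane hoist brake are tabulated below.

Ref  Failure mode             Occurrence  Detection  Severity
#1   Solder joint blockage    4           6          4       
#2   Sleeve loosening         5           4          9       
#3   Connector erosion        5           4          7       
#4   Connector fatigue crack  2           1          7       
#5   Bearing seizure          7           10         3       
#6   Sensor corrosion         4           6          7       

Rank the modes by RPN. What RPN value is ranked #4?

140

RPN = Severity × Occurrence × Detection:
  #1: 4 × 4 × 6 = 96
  #2: 9 × 5 × 4 = 180
  #3: 7 × 5 × 4 = 140
  #4: 7 × 2 × 1 = 14
  #5: 3 × 7 × 10 = 210
  #6: 7 × 4 × 6 = 168
Sorted descending: 210, 180, 168, 140, 96, 14.
The fourth-highest RPN is 140 (#3).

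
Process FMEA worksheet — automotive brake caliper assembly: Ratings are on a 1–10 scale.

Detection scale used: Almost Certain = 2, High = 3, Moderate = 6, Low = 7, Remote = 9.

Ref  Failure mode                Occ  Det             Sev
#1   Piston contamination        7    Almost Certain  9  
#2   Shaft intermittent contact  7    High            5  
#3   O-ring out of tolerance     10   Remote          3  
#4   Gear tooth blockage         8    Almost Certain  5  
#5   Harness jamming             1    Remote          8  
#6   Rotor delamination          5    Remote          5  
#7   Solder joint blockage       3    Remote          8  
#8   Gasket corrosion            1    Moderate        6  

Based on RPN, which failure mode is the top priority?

#3

RPN = Severity × Occurrence × Detection:
  #1: 9 × 7 × 2 = 126
  #2: 5 × 7 × 3 = 105
  #3: 3 × 10 × 9 = 270
  #4: 5 × 8 × 2 = 80
  #5: 8 × 1 × 9 = 72
  #6: 5 × 5 × 9 = 225
  #7: 8 × 3 × 9 = 216
  #8: 6 × 1 × 6 = 36
Highest RPN is 270 → #3.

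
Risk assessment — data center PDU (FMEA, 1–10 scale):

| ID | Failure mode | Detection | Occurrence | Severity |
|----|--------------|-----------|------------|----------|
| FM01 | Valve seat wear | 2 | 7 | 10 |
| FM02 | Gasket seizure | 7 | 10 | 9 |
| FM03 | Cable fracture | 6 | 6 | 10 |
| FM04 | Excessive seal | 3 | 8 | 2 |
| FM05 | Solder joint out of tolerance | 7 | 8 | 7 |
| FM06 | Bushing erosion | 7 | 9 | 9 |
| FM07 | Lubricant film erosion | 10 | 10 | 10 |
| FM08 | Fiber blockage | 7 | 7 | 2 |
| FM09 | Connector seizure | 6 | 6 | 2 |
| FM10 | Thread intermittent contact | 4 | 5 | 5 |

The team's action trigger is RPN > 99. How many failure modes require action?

7

RPN = Severity × Occurrence × Detection:
  FM01: 10 × 7 × 2 = 140
  FM02: 9 × 10 × 7 = 630
  FM03: 10 × 6 × 6 = 360
  FM04: 2 × 8 × 3 = 48
  FM05: 7 × 8 × 7 = 392
  FM06: 9 × 9 × 7 = 567
  FM07: 10 × 10 × 10 = 1000
  FM08: 2 × 7 × 7 = 98
  FM09: 2 × 6 × 6 = 72
  FM10: 5 × 5 × 4 = 100
Modes with RPN > 99: FM01 (140), FM02 (630), FM03 (360), FM05 (392), FM06 (567), FM07 (1000), FM10 (100) → 7.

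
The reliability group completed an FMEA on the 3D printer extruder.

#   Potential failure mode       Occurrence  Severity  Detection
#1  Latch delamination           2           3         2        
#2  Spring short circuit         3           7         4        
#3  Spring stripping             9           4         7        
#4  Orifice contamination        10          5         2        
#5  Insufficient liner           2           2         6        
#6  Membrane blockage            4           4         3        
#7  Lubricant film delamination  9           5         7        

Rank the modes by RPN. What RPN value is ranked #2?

RPN = Severity × Occurrence × Detection:
  #1: 3 × 2 × 2 = 12
  #2: 7 × 3 × 4 = 84
  #3: 4 × 9 × 7 = 252
  #4: 5 × 10 × 2 = 100
  #5: 2 × 2 × 6 = 24
  #6: 4 × 4 × 3 = 48
  #7: 5 × 9 × 7 = 315
Sorted descending: 315, 252, 100, 84, 48, 24, 12.
The second-highest RPN is 252 (#3).

252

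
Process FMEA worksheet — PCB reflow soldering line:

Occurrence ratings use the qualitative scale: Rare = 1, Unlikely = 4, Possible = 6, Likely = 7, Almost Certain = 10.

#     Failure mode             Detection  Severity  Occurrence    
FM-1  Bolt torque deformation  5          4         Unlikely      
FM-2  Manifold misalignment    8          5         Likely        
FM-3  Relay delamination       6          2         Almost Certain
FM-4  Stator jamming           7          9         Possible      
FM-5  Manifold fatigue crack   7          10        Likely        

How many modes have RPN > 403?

RPN = Severity × Occurrence × Detection:
  FM-1: 4 × 4 × 5 = 80
  FM-2: 5 × 7 × 8 = 280
  FM-3: 2 × 10 × 6 = 120
  FM-4: 9 × 6 × 7 = 378
  FM-5: 10 × 7 × 7 = 490
Modes with RPN > 403: FM-5 (490) → 1.

1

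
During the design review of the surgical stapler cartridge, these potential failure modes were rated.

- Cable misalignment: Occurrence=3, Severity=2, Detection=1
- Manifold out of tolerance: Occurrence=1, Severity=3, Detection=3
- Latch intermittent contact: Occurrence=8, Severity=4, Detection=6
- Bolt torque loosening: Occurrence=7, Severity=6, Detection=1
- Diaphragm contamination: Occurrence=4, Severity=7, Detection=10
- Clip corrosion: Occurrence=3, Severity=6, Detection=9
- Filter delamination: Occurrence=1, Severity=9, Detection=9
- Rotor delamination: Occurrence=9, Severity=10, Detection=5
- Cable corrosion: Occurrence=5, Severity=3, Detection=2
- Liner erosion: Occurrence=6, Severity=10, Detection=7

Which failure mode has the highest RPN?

RPN = Severity × Occurrence × Detection:
  Cable misalignment: 2 × 3 × 1 = 6
  Manifold out of tolerance: 3 × 1 × 3 = 9
  Latch intermittent contact: 4 × 8 × 6 = 192
  Bolt torque loosening: 6 × 7 × 1 = 42
  Diaphragm contamination: 7 × 4 × 10 = 280
  Clip corrosion: 6 × 3 × 9 = 162
  Filter delamination: 9 × 1 × 9 = 81
  Rotor delamination: 10 × 9 × 5 = 450
  Cable corrosion: 3 × 5 × 2 = 30
  Liner erosion: 10 × 6 × 7 = 420
Highest RPN is 450 → Rotor delamination.

Rotor delamination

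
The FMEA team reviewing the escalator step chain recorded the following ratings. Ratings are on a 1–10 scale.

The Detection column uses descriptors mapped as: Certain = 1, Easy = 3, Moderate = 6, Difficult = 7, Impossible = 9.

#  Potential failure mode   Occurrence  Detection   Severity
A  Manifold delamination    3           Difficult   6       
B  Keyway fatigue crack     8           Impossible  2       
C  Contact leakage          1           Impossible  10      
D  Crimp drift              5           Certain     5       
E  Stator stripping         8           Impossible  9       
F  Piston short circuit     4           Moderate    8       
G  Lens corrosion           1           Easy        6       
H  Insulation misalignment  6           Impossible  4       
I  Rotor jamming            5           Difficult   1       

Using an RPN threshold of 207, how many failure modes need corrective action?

RPN = Severity × Occurrence × Detection:
  A: 6 × 3 × 7 = 126
  B: 2 × 8 × 9 = 144
  C: 10 × 1 × 9 = 90
  D: 5 × 5 × 1 = 25
  E: 9 × 8 × 9 = 648
  F: 8 × 4 × 6 = 192
  G: 6 × 1 × 3 = 18
  H: 4 × 6 × 9 = 216
  I: 1 × 5 × 7 = 35
Modes with RPN ≥ 207: E (648), H (216) → 2.

2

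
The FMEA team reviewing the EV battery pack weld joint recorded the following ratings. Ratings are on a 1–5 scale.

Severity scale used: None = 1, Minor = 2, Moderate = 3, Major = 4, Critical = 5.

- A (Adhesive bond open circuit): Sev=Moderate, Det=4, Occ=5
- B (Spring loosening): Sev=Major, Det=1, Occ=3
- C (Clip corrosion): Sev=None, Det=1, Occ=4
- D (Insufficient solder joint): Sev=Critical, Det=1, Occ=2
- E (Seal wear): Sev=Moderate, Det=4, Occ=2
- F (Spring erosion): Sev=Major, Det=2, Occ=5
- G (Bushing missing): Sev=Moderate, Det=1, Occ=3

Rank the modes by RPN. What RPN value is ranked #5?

10

RPN = Severity × Occurrence × Detection:
  A: 3 × 5 × 4 = 60
  B: 4 × 3 × 1 = 12
  C: 1 × 4 × 1 = 4
  D: 5 × 2 × 1 = 10
  E: 3 × 2 × 4 = 24
  F: 4 × 5 × 2 = 40
  G: 3 × 3 × 1 = 9
Sorted descending: 60, 40, 24, 12, 10, 9, 4.
The fifth-highest RPN is 10 (D).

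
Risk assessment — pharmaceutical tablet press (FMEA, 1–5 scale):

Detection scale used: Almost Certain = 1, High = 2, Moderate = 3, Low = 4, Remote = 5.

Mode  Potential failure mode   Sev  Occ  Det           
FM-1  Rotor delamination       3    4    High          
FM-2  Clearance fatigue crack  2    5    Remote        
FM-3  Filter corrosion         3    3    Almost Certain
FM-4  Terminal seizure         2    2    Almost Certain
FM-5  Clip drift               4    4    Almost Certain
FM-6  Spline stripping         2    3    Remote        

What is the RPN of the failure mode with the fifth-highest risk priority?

9

RPN = Severity × Occurrence × Detection:
  FM-1: 3 × 4 × 2 = 24
  FM-2: 2 × 5 × 5 = 50
  FM-3: 3 × 3 × 1 = 9
  FM-4: 2 × 2 × 1 = 4
  FM-5: 4 × 4 × 1 = 16
  FM-6: 2 × 3 × 5 = 30
Sorted descending: 50, 30, 24, 16, 9, 4.
The fifth-highest RPN is 9 (FM-3).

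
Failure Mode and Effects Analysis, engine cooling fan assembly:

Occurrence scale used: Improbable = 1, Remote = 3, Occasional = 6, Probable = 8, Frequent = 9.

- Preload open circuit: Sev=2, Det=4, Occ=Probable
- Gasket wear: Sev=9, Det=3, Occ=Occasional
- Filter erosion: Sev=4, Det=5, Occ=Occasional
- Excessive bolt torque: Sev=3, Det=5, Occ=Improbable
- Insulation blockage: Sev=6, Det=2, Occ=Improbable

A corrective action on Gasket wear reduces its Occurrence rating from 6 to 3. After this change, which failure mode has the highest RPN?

Filter erosion

RPN = Severity × Occurrence × Detection:
  Preload open circuit: 2 × 8 × 4 = 64
  Gasket wear: 9 × 6 × 3 = 162
  Filter erosion: 4 × 6 × 5 = 120
  Excessive bolt torque: 3 × 1 × 5 = 15
  Insulation blockage: 6 × 1 × 2 = 12
After action: Gasket wear → 9 × 3 × 3 = 81.
Revised RPNs: Filter erosion=120, Gasket wear=81, Preload open circuit=64, Excessive bolt torque=15, Insulation blockage=12.
Highest is now Filter erosion (120).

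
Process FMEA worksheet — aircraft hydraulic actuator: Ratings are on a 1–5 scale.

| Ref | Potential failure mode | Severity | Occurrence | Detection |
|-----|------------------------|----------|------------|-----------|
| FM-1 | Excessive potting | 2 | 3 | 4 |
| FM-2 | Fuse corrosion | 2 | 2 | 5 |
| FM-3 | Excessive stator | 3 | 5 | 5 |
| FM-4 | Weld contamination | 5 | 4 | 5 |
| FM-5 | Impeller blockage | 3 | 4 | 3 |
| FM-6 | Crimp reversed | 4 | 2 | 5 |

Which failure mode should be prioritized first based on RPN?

FM-4

RPN = Severity × Occurrence × Detection:
  FM-1: 2 × 3 × 4 = 24
  FM-2: 2 × 2 × 5 = 20
  FM-3: 3 × 5 × 5 = 75
  FM-4: 5 × 4 × 5 = 100
  FM-5: 3 × 4 × 3 = 36
  FM-6: 4 × 2 × 5 = 40
Highest RPN is 100 → FM-4.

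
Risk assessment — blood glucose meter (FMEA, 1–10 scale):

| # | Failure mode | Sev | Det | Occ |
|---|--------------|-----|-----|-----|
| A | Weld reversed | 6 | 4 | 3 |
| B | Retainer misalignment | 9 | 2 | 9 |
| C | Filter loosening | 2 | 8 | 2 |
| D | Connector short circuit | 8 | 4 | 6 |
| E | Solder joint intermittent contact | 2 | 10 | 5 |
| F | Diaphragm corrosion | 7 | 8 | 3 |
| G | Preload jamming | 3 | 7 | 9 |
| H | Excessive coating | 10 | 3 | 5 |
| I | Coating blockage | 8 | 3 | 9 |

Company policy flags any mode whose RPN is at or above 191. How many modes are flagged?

RPN = Severity × Occurrence × Detection:
  A: 6 × 3 × 4 = 72
  B: 9 × 9 × 2 = 162
  C: 2 × 2 × 8 = 32
  D: 8 × 6 × 4 = 192
  E: 2 × 5 × 10 = 100
  F: 7 × 3 × 8 = 168
  G: 3 × 9 × 7 = 189
  H: 10 × 5 × 3 = 150
  I: 8 × 9 × 3 = 216
Modes with RPN ≥ 191: D (192), I (216) → 2.

2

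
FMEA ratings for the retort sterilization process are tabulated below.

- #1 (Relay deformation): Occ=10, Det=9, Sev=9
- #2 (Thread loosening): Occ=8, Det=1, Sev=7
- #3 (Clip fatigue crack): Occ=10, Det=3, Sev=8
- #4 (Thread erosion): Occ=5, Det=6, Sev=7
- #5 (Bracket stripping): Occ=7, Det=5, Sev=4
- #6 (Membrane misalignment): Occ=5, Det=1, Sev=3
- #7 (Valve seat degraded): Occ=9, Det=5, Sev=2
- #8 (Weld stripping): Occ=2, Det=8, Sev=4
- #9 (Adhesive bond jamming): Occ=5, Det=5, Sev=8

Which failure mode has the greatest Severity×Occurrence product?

#1

Criticality = Severity × Occurrence:
  #1: 9 × 10 = 90
  #2: 7 × 8 = 56
  #3: 8 × 10 = 80
  #4: 7 × 5 = 35
  #5: 4 × 7 = 28
  #6: 3 × 5 = 15
  #7: 2 × 9 = 18
  #8: 4 × 2 = 8
  #9: 8 × 5 = 40
Highest criticality is 90 → #1.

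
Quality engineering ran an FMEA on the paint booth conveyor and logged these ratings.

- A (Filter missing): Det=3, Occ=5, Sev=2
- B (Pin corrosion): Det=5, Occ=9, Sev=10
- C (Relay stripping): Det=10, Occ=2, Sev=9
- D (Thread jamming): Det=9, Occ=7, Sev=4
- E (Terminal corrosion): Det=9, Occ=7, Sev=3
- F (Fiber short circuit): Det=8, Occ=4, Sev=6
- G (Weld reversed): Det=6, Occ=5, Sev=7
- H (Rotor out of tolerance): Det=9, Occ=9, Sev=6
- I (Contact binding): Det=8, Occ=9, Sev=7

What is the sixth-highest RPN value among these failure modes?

192

RPN = Severity × Occurrence × Detection:
  A: 2 × 5 × 3 = 30
  B: 10 × 9 × 5 = 450
  C: 9 × 2 × 10 = 180
  D: 4 × 7 × 9 = 252
  E: 3 × 7 × 9 = 189
  F: 6 × 4 × 8 = 192
  G: 7 × 5 × 6 = 210
  H: 6 × 9 × 9 = 486
  I: 7 × 9 × 8 = 504
Sorted descending: 504, 486, 450, 252, 210, 192, 189, 180, 30.
The sixth-highest RPN is 192 (F).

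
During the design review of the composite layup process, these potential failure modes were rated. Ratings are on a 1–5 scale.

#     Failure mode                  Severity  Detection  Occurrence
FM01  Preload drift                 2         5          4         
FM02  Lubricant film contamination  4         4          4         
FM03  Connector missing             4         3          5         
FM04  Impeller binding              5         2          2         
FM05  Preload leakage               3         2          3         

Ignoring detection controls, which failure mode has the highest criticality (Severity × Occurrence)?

Criticality = Severity × Occurrence:
  FM01: 2 × 4 = 8
  FM02: 4 × 4 = 16
  FM03: 4 × 5 = 20
  FM04: 5 × 2 = 10
  FM05: 3 × 3 = 9
Highest criticality is 20 → FM03.

FM03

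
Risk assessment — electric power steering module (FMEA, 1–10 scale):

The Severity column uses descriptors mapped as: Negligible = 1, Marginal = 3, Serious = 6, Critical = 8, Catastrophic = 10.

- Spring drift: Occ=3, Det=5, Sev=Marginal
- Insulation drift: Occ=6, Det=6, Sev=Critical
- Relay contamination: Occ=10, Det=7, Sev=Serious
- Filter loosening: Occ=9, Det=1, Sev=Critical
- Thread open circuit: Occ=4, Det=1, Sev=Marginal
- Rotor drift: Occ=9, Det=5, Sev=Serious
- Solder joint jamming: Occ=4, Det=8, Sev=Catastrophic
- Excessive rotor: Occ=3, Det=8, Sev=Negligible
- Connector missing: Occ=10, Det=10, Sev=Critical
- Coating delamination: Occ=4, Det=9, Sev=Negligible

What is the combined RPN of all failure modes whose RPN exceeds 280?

RPN = Severity × Occurrence × Detection:
  Spring drift: 3 × 3 × 5 = 45
  Insulation drift: 8 × 6 × 6 = 288
  Relay contamination: 6 × 10 × 7 = 420
  Filter loosening: 8 × 9 × 1 = 72
  Thread open circuit: 3 × 4 × 1 = 12
  Rotor drift: 6 × 9 × 5 = 270
  Solder joint jamming: 10 × 4 × 8 = 320
  Excessive rotor: 1 × 3 × 8 = 24
  Connector missing: 8 × 10 × 10 = 800
  Coating delamination: 1 × 4 × 9 = 36
RPN > 280: Insulation drift (288), Relay contamination (420), Solder joint jamming (320), Connector missing (800).
Sum: 288 + 420 + 320 + 800 = 1828.

1828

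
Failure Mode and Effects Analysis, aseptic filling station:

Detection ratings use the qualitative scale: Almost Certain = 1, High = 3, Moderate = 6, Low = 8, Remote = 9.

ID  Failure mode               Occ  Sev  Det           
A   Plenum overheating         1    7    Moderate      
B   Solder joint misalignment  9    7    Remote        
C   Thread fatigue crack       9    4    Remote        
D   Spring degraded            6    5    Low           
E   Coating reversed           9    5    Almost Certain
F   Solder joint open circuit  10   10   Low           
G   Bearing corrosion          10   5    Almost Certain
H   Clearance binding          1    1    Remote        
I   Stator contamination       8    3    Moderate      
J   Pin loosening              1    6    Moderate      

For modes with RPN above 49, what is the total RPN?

RPN = Severity × Occurrence × Detection:
  A: 7 × 1 × 6 = 42
  B: 7 × 9 × 9 = 567
  C: 4 × 9 × 9 = 324
  D: 5 × 6 × 8 = 240
  E: 5 × 9 × 1 = 45
  F: 10 × 10 × 8 = 800
  G: 5 × 10 × 1 = 50
  H: 1 × 1 × 9 = 9
  I: 3 × 8 × 6 = 144
  J: 6 × 1 × 6 = 36
RPN > 49: B (567), C (324), D (240), F (800), G (50), I (144).
Sum: 567 + 324 + 240 + 800 + 50 + 144 = 2125.

2125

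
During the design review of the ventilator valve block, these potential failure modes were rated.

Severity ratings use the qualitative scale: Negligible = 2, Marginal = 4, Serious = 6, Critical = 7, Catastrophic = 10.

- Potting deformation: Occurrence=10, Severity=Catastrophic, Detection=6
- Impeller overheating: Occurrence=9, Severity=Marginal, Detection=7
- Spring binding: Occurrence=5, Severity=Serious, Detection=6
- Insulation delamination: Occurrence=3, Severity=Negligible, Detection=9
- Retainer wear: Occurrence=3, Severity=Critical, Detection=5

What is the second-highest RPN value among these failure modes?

252

RPN = Severity × Occurrence × Detection:
  Potting deformation: 10 × 10 × 6 = 600
  Impeller overheating: 4 × 9 × 7 = 252
  Spring binding: 6 × 5 × 6 = 180
  Insulation delamination: 2 × 3 × 9 = 54
  Retainer wear: 7 × 3 × 5 = 105
Sorted descending: 600, 252, 180, 105, 54.
The second-highest RPN is 252 (Impeller overheating).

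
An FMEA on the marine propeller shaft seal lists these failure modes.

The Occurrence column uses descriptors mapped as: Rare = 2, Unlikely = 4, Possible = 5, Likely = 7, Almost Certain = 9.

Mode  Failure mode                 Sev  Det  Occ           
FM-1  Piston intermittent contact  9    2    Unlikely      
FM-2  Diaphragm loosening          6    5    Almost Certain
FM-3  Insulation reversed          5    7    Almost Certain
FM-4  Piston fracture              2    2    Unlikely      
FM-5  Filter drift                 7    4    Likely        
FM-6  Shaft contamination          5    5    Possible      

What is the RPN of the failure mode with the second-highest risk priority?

RPN = Severity × Occurrence × Detection:
  FM-1: 9 × 4 × 2 = 72
  FM-2: 6 × 9 × 5 = 270
  FM-3: 5 × 9 × 7 = 315
  FM-4: 2 × 4 × 2 = 16
  FM-5: 7 × 7 × 4 = 196
  FM-6: 5 × 5 × 5 = 125
Sorted descending: 315, 270, 196, 125, 72, 16.
The second-highest RPN is 270 (FM-2).

270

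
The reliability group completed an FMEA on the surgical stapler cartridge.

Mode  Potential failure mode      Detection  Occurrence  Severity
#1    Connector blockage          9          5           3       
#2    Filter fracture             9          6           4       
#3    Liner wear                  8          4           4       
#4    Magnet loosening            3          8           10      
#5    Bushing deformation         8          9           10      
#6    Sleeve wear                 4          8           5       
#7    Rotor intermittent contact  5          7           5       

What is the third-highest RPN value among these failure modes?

RPN = Severity × Occurrence × Detection:
  #1: 3 × 5 × 9 = 135
  #2: 4 × 6 × 9 = 216
  #3: 4 × 4 × 8 = 128
  #4: 10 × 8 × 3 = 240
  #5: 10 × 9 × 8 = 720
  #6: 5 × 8 × 4 = 160
  #7: 5 × 7 × 5 = 175
Sorted descending: 720, 240, 216, 175, 160, 135, 128.
The third-highest RPN is 216 (#2).

216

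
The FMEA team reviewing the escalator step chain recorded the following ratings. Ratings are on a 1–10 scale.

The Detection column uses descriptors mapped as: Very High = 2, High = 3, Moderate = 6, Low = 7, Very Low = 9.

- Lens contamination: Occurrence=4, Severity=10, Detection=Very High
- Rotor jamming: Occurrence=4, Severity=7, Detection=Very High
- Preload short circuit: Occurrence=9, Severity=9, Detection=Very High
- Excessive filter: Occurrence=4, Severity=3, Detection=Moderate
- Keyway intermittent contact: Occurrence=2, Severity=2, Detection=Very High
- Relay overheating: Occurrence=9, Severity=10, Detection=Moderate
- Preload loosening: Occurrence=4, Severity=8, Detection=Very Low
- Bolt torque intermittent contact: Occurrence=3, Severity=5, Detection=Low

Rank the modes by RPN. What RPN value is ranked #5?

80

RPN = Severity × Occurrence × Detection:
  Lens contamination: 10 × 4 × 2 = 80
  Rotor jamming: 7 × 4 × 2 = 56
  Preload short circuit: 9 × 9 × 2 = 162
  Excessive filter: 3 × 4 × 6 = 72
  Keyway intermittent contact: 2 × 2 × 2 = 8
  Relay overheating: 10 × 9 × 6 = 540
  Preload loosening: 8 × 4 × 9 = 288
  Bolt torque intermittent contact: 5 × 3 × 7 = 105
Sorted descending: 540, 288, 162, 105, 80, 72, 56, 8.
The fifth-highest RPN is 80 (Lens contamination).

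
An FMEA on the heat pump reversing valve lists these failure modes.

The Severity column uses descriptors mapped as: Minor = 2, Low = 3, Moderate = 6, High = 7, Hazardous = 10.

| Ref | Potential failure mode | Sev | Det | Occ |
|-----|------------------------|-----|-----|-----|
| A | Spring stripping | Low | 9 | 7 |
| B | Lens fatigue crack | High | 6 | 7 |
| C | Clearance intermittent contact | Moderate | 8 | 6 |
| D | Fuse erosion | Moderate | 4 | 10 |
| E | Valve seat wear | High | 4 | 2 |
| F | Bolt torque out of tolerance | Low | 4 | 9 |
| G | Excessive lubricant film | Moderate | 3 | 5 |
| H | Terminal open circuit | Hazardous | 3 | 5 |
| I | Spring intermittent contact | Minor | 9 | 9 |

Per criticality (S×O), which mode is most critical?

Criticality = Severity × Occurrence:
  A: 3 × 7 = 21
  B: 7 × 7 = 49
  C: 6 × 6 = 36
  D: 6 × 10 = 60
  E: 7 × 2 = 14
  F: 3 × 9 = 27
  G: 6 × 5 = 30
  H: 10 × 5 = 50
  I: 2 × 9 = 18
Highest criticality is 60 → D.

D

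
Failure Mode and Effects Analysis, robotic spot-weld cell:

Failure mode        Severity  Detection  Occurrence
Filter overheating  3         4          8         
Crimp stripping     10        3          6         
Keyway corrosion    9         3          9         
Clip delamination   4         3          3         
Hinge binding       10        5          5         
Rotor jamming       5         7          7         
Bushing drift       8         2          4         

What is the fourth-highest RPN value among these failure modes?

180

RPN = Severity × Occurrence × Detection:
  Filter overheating: 3 × 8 × 4 = 96
  Crimp stripping: 10 × 6 × 3 = 180
  Keyway corrosion: 9 × 9 × 3 = 243
  Clip delamination: 4 × 3 × 3 = 36
  Hinge binding: 10 × 5 × 5 = 250
  Rotor jamming: 5 × 7 × 7 = 245
  Bushing drift: 8 × 4 × 2 = 64
Sorted descending: 250, 245, 243, 180, 96, 64, 36.
The fourth-highest RPN is 180 (Crimp stripping).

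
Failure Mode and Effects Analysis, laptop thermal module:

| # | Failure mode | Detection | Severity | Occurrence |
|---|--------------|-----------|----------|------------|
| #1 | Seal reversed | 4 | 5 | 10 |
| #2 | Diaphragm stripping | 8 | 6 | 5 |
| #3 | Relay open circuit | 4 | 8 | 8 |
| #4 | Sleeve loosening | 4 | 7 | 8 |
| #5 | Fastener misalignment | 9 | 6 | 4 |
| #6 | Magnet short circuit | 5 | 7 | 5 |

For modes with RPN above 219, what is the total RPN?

RPN = Severity × Occurrence × Detection:
  #1: 5 × 10 × 4 = 200
  #2: 6 × 5 × 8 = 240
  #3: 8 × 8 × 4 = 256
  #4: 7 × 8 × 4 = 224
  #5: 6 × 4 × 9 = 216
  #6: 7 × 5 × 5 = 175
RPN > 219: #2 (240), #3 (256), #4 (224).
Sum: 240 + 256 + 224 = 720.

720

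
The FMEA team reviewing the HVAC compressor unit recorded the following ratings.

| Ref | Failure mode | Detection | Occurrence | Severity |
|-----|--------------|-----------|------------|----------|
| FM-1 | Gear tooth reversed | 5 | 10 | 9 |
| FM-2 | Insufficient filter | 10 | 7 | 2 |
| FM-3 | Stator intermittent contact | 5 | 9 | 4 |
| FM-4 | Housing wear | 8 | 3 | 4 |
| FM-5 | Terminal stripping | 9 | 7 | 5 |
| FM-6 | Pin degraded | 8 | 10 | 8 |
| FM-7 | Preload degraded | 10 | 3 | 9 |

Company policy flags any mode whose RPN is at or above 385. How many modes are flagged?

RPN = Severity × Occurrence × Detection:
  FM-1: 9 × 10 × 5 = 450
  FM-2: 2 × 7 × 10 = 140
  FM-3: 4 × 9 × 5 = 180
  FM-4: 4 × 3 × 8 = 96
  FM-5: 5 × 7 × 9 = 315
  FM-6: 8 × 10 × 8 = 640
  FM-7: 9 × 3 × 10 = 270
Modes with RPN ≥ 385: FM-1 (450), FM-6 (640) → 2.

2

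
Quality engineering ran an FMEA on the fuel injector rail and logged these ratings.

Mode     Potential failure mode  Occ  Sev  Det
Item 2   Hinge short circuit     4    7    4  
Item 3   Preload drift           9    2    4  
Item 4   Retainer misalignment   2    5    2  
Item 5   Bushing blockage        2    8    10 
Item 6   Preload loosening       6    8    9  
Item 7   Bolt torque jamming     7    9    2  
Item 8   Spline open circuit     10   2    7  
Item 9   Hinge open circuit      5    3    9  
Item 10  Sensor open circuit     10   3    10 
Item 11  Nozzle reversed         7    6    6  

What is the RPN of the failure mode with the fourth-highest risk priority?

RPN = Severity × Occurrence × Detection:
  Item 2: 7 × 4 × 4 = 112
  Item 3: 2 × 9 × 4 = 72
  Item 4: 5 × 2 × 2 = 20
  Item 5: 8 × 2 × 10 = 160
  Item 6: 8 × 6 × 9 = 432
  Item 7: 9 × 7 × 2 = 126
  Item 8: 2 × 10 × 7 = 140
  Item 9: 3 × 5 × 9 = 135
  Item 10: 3 × 10 × 10 = 300
  Item 11: 6 × 7 × 6 = 252
Sorted descending: 432, 300, 252, 160, 140, 135, 126, 112, 72, 20.
The fourth-highest RPN is 160 (Item 5).

160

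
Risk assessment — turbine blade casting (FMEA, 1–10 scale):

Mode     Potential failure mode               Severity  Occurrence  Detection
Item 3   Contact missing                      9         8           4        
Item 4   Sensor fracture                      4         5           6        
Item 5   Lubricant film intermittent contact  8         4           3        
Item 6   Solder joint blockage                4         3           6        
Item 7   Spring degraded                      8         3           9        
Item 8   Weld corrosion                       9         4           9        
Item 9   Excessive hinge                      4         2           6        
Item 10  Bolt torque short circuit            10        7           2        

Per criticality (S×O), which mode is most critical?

Criticality = Severity × Occurrence:
  Item 3: 9 × 8 = 72
  Item 4: 4 × 5 = 20
  Item 5: 8 × 4 = 32
  Item 6: 4 × 3 = 12
  Item 7: 8 × 3 = 24
  Item 8: 9 × 4 = 36
  Item 9: 4 × 2 = 8
  Item 10: 10 × 7 = 70
Highest criticality is 72 → Item 3.

Item 3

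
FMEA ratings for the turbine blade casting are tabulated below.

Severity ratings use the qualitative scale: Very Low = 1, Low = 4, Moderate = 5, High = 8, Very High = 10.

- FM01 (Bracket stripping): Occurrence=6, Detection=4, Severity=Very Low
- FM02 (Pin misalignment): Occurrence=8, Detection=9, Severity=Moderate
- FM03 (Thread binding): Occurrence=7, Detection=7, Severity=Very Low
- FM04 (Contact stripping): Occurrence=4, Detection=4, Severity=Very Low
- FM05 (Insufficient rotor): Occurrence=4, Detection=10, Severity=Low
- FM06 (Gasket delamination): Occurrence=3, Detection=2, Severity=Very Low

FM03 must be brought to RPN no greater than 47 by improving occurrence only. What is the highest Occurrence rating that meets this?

6

FM03: S=1, O=7, D=7 → current RPN = 49.
Fixed product = 7. Need 7 × O ≤ 47, so O ≤ 47/7 = 6.71.
Maximum integer Occurrence rating = 6 (gives RPN 42; O=7 would give 49 > 47).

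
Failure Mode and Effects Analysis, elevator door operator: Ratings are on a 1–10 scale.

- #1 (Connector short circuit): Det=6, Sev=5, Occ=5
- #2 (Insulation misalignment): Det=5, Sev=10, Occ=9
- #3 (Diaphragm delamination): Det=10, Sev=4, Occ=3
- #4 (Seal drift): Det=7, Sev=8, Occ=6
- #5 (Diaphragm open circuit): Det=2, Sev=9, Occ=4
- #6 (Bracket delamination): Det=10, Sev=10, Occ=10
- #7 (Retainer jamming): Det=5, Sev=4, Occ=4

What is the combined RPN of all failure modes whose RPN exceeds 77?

2136

RPN = Severity × Occurrence × Detection:
  #1: 5 × 5 × 6 = 150
  #2: 10 × 9 × 5 = 450
  #3: 4 × 3 × 10 = 120
  #4: 8 × 6 × 7 = 336
  #5: 9 × 4 × 2 = 72
  #6: 10 × 10 × 10 = 1000
  #7: 4 × 4 × 5 = 80
RPN > 77: #1 (150), #2 (450), #3 (120), #4 (336), #6 (1000), #7 (80).
Sum: 150 + 450 + 120 + 336 + 1000 + 80 = 2136.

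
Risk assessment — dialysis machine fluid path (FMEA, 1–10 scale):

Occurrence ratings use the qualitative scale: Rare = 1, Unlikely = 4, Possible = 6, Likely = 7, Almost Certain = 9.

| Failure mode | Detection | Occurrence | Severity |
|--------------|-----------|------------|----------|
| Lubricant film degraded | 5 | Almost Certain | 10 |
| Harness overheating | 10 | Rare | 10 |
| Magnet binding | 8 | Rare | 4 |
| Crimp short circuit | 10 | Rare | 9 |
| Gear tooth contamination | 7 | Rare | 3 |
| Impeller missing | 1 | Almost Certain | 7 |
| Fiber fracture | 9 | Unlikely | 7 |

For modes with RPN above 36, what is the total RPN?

RPN = Severity × Occurrence × Detection:
  Lubricant film degraded: 10 × 9 × 5 = 450
  Harness overheating: 10 × 1 × 10 = 100
  Magnet binding: 4 × 1 × 8 = 32
  Crimp short circuit: 9 × 1 × 10 = 90
  Gear tooth contamination: 3 × 1 × 7 = 21
  Impeller missing: 7 × 9 × 1 = 63
  Fiber fracture: 7 × 4 × 9 = 252
RPN > 36: Lubricant film degraded (450), Harness overheating (100), Crimp short circuit (90), Impeller missing (63), Fiber fracture (252).
Sum: 450 + 100 + 90 + 63 + 252 = 955.

955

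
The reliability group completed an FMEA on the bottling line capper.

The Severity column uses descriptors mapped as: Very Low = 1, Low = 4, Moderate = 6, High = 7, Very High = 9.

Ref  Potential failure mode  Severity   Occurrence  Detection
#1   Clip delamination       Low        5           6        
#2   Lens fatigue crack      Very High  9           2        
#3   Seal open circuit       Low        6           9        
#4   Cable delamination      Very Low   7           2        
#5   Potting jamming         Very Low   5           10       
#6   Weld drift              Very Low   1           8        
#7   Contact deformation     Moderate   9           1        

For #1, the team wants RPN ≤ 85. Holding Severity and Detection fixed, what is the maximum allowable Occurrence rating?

#1: S=4, O=5, D=6 → current RPN = 120.
Fixed product = 24. Need 24 × O ≤ 85, so O ≤ 85/24 = 3.54.
Maximum integer Occurrence rating = 3 (gives RPN 72; O=4 would give 96 > 85).

3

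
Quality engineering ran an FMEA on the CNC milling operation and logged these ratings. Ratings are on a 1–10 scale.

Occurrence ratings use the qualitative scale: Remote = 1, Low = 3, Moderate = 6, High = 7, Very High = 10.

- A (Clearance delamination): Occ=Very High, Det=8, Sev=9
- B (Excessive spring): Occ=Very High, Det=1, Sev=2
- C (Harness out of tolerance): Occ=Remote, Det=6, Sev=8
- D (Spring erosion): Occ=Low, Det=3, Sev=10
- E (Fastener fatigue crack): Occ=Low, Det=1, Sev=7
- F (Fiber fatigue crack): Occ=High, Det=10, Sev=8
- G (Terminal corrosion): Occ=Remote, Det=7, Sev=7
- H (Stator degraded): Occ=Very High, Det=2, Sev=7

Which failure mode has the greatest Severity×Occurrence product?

A

Criticality = Severity × Occurrence:
  A: 9 × 10 = 90
  B: 2 × 10 = 20
  C: 8 × 1 = 8
  D: 10 × 3 = 30
  E: 7 × 3 = 21
  F: 8 × 7 = 56
  G: 7 × 1 = 7
  H: 7 × 10 = 70
Highest criticality is 90 → A.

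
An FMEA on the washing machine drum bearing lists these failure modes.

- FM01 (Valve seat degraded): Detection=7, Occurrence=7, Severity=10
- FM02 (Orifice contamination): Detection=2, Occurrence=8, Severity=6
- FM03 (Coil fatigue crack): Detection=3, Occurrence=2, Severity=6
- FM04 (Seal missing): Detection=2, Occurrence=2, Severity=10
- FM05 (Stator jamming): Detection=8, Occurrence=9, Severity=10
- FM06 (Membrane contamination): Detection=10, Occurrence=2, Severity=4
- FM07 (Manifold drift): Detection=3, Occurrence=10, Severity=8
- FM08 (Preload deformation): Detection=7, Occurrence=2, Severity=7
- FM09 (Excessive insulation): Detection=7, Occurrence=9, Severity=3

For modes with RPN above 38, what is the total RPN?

RPN = Severity × Occurrence × Detection:
  FM01: 10 × 7 × 7 = 490
  FM02: 6 × 8 × 2 = 96
  FM03: 6 × 2 × 3 = 36
  FM04: 10 × 2 × 2 = 40
  FM05: 10 × 9 × 8 = 720
  FM06: 4 × 2 × 10 = 80
  FM07: 8 × 10 × 3 = 240
  FM08: 7 × 2 × 7 = 98
  FM09: 3 × 9 × 7 = 189
RPN > 38: FM01 (490), FM02 (96), FM04 (40), FM05 (720), FM06 (80), FM07 (240), FM08 (98), FM09 (189).
Sum: 490 + 96 + 40 + 720 + 80 + 240 + 98 + 189 = 1953.

1953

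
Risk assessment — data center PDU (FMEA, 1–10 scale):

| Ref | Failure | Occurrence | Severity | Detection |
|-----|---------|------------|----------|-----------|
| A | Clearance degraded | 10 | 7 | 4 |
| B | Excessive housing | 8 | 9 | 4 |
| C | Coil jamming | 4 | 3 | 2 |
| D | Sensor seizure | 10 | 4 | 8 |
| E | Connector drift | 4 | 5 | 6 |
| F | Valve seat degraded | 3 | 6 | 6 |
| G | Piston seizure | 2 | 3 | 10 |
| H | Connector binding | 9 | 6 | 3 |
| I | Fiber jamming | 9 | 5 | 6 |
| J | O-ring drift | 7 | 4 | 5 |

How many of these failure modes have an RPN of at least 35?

9

RPN = Severity × Occurrence × Detection:
  A: 7 × 10 × 4 = 280
  B: 9 × 8 × 4 = 288
  C: 3 × 4 × 2 = 24
  D: 4 × 10 × 8 = 320
  E: 5 × 4 × 6 = 120
  F: 6 × 3 × 6 = 108
  G: 3 × 2 × 10 = 60
  H: 6 × 9 × 3 = 162
  I: 5 × 9 × 6 = 270
  J: 4 × 7 × 5 = 140
Modes with RPN ≥ 35: A (280), B (288), D (320), E (120), F (108), G (60), H (162), I (270), J (140) → 9.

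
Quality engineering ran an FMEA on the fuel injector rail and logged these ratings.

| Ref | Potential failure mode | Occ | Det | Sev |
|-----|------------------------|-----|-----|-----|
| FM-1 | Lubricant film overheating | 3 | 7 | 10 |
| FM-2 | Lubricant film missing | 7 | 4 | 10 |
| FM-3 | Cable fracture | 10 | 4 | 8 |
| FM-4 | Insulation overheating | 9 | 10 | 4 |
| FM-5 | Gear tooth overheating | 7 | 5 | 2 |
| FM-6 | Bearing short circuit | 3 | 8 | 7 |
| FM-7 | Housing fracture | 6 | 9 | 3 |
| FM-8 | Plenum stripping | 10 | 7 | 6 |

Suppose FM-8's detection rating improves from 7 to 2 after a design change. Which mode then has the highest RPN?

FM-4

RPN = Severity × Occurrence × Detection:
  FM-1: 10 × 3 × 7 = 210
  FM-2: 10 × 7 × 4 = 280
  FM-3: 8 × 10 × 4 = 320
  FM-4: 4 × 9 × 10 = 360
  FM-5: 2 × 7 × 5 = 70
  FM-6: 7 × 3 × 8 = 168
  FM-7: 3 × 6 × 9 = 162
  FM-8: 6 × 10 × 7 = 420
After action: FM-8 → 6 × 10 × 2 = 120.
Revised RPNs: FM-4=360, FM-3=320, FM-2=280, FM-1=210, FM-6=168, FM-7=162, FM-8=120, FM-5=70.
Highest is now FM-4 (360).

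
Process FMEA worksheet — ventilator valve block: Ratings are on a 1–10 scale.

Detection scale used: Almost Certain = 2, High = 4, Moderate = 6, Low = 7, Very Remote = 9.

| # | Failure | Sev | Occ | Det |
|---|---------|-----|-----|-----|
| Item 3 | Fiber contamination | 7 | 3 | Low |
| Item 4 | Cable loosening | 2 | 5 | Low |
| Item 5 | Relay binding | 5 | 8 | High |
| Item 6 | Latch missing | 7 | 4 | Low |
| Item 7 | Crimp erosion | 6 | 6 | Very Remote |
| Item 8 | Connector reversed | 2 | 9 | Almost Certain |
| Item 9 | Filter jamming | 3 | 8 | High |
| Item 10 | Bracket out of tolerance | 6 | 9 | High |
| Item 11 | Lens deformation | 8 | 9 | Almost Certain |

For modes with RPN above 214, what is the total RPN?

RPN = Severity × Occurrence × Detection:
  Item 3: 7 × 3 × 7 = 147
  Item 4: 2 × 5 × 7 = 70
  Item 5: 5 × 8 × 4 = 160
  Item 6: 7 × 4 × 7 = 196
  Item 7: 6 × 6 × 9 = 324
  Item 8: 2 × 9 × 2 = 36
  Item 9: 3 × 8 × 4 = 96
  Item 10: 6 × 9 × 4 = 216
  Item 11: 8 × 9 × 2 = 144
RPN > 214: Item 7 (324), Item 10 (216).
Sum: 324 + 216 = 540.

540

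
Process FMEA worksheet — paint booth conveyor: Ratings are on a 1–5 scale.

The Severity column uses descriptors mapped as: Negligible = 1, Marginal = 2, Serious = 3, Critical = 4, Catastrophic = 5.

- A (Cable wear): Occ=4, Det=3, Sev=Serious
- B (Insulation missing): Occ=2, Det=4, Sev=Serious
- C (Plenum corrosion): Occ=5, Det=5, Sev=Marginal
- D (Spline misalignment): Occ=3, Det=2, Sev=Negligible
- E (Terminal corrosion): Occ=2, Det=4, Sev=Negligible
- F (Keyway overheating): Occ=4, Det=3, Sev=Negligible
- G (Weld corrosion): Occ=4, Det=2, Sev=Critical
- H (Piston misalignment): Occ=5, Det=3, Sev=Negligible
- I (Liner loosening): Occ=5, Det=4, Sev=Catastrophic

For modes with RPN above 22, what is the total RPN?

RPN = Severity × Occurrence × Detection:
  A: 3 × 4 × 3 = 36
  B: 3 × 2 × 4 = 24
  C: 2 × 5 × 5 = 50
  D: 1 × 3 × 2 = 6
  E: 1 × 2 × 4 = 8
  F: 1 × 4 × 3 = 12
  G: 4 × 4 × 2 = 32
  H: 1 × 5 × 3 = 15
  I: 5 × 5 × 4 = 100
RPN > 22: A (36), B (24), C (50), G (32), I (100).
Sum: 36 + 24 + 50 + 32 + 100 = 242.

242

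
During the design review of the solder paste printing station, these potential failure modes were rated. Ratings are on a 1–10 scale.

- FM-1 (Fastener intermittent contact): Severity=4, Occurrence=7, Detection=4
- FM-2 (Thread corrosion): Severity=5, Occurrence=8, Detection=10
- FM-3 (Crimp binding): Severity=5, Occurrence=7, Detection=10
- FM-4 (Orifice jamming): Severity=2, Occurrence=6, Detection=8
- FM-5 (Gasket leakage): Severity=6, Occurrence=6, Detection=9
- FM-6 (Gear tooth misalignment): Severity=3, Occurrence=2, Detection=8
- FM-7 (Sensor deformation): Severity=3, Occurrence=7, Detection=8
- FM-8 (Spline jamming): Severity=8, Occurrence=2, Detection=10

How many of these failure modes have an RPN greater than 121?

5

RPN = Severity × Occurrence × Detection:
  FM-1: 4 × 7 × 4 = 112
  FM-2: 5 × 8 × 10 = 400
  FM-3: 5 × 7 × 10 = 350
  FM-4: 2 × 6 × 8 = 96
  FM-5: 6 × 6 × 9 = 324
  FM-6: 3 × 2 × 8 = 48
  FM-7: 3 × 7 × 8 = 168
  FM-8: 8 × 2 × 10 = 160
Modes with RPN > 121: FM-2 (400), FM-3 (350), FM-5 (324), FM-7 (168), FM-8 (160) → 5.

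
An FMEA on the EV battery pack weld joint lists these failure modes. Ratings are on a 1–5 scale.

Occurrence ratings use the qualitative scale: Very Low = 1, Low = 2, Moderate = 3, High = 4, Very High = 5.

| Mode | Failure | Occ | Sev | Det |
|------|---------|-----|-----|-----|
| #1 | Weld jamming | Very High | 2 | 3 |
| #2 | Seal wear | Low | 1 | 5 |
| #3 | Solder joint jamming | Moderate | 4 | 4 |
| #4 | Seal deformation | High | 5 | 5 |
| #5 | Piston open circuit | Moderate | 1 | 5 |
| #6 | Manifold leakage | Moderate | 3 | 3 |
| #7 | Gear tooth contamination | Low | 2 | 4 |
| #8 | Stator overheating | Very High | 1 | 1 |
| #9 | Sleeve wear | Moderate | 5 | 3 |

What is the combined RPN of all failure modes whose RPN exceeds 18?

RPN = Severity × Occurrence × Detection:
  #1: 2 × 5 × 3 = 30
  #2: 1 × 2 × 5 = 10
  #3: 4 × 3 × 4 = 48
  #4: 5 × 4 × 5 = 100
  #5: 1 × 3 × 5 = 15
  #6: 3 × 3 × 3 = 27
  #7: 2 × 2 × 4 = 16
  #8: 1 × 5 × 1 = 5
  #9: 5 × 3 × 3 = 45
RPN > 18: #1 (30), #3 (48), #4 (100), #6 (27), #9 (45).
Sum: 30 + 48 + 100 + 27 + 45 = 250.

250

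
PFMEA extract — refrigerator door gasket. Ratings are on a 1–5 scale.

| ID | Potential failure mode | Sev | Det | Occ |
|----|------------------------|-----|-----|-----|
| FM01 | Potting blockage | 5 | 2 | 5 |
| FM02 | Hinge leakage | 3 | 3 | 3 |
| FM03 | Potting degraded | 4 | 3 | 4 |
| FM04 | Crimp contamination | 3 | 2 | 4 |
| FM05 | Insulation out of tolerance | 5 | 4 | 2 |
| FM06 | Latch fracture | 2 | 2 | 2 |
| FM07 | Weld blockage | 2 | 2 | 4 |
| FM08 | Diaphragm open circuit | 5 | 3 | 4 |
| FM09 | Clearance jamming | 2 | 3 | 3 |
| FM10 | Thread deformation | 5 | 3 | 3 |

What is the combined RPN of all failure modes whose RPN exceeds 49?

RPN = Severity × Occurrence × Detection:
  FM01: 5 × 5 × 2 = 50
  FM02: 3 × 3 × 3 = 27
  FM03: 4 × 4 × 3 = 48
  FM04: 3 × 4 × 2 = 24
  FM05: 5 × 2 × 4 = 40
  FM06: 2 × 2 × 2 = 8
  FM07: 2 × 4 × 2 = 16
  FM08: 5 × 4 × 3 = 60
  FM09: 2 × 3 × 3 = 18
  FM10: 5 × 3 × 3 = 45
RPN > 49: FM01 (50), FM08 (60).
Sum: 50 + 60 = 110.

110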